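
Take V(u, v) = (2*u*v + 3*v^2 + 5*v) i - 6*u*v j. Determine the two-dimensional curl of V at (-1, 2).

-27

∂V₂/∂u = -6*v
∂V₁/∂v = 2*u + 6*v + 5
Scalar curl = -2*u - 12*v - 5
At (-1, 2): -27.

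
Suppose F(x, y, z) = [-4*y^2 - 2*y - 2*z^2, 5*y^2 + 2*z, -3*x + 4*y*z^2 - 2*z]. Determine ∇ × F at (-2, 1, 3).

(34, -9, 10)

(∇×F)₁ = ∂F₃/∂y − ∂F₂/∂z = 4*z^2 - 2
(∇×F)₂ = ∂F₁/∂z − ∂F₃/∂x = -4*z + 3
(∇×F)₃ = ∂F₂/∂x − ∂F₁/∂y = 8*y + 2
∇×F = (4*z^2 - 2, -4*z + 3, 8*y + 2)
At (-2, 1, 3): (34, -9, 10).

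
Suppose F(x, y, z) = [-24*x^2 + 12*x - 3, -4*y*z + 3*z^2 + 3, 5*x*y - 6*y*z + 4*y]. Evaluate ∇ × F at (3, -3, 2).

(∇×F)₁ = ∂F₃/∂y − ∂F₂/∂z = 5*x + 4*y - 12*z + 4
(∇×F)₂ = ∂F₁/∂z − ∂F₃/∂x = -5*y
(∇×F)₃ = ∂F₂/∂x − ∂F₁/∂y = 0
∇×F = (5*x + 4*y - 12*z + 4, -5*y, 0)
At (3, -3, 2): (-17, 15, 0).

(-17, 15, 0)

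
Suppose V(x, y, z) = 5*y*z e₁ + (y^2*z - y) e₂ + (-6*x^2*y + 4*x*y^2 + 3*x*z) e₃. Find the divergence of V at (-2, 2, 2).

∂V₁/∂x = 0
∂V₂/∂y = 2*y*z - 1
∂V₃/∂z = 3*x
∇·V = 3*x + 2*y*z - 1
At (-2, 2, 2): 1.

1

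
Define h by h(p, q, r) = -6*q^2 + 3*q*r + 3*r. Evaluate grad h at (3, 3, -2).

(0, -42, 12)

∂h/∂p = 0
∂h/∂q = -12*q + 3*r
∂h/∂r = 3*q + 3
∇h = (0, -12*q + 3*r, 3*q + 3)
At (3, 3, -2): (0, -42, 12).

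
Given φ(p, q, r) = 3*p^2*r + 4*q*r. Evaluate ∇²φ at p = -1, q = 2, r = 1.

6

∂²φ/∂p² = 6*r
∂²φ/∂q² = 0
∂²φ/∂r² = 0
∇²φ = 6*r
At (-1, 2, 1): 6.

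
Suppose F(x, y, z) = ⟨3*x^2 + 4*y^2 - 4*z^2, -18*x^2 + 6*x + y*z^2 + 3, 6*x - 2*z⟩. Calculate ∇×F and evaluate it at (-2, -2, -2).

(∇×F)₁ = ∂F₃/∂y − ∂F₂/∂z = -2*y*z
(∇×F)₂ = ∂F₁/∂z − ∂F₃/∂x = -8*z - 6
(∇×F)₃ = ∂F₂/∂x − ∂F₁/∂y = -36*x - 8*y + 6
∇×F = (-2*y*z, -8*z - 6, -36*x - 8*y + 6)
At (-2, -2, -2): (-8, 10, 94).

(-8, 10, 94)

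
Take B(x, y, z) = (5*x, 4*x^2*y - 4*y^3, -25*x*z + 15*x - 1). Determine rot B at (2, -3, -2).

(∇×B)₁ = ∂B₃/∂y − ∂B₂/∂z = 0
(∇×B)₂ = ∂B₁/∂z − ∂B₃/∂x = 25*z - 15
(∇×B)₃ = ∂B₂/∂x − ∂B₁/∂y = 8*x*y
∇×B = (0, 25*z - 15, 8*x*y)
At (2, -3, -2): (0, -65, -48).

(0, -65, -48)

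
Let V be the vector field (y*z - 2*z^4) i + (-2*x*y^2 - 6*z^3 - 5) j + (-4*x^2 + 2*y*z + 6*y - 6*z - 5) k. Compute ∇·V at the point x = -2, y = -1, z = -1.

∂V₁/∂x = 0
∂V₂/∂y = -4*x*y
∂V₃/∂z = 2*y - 6
∇·V = -4*x*y + 2*y - 6
At (-2, -1, -1): -16.

-16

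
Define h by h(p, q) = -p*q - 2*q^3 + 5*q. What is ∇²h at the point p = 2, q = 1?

-12

∂²h/∂p² = 0
∂²h/∂q² = -12*q
∇²h = -12*q
At (2, 1): -12.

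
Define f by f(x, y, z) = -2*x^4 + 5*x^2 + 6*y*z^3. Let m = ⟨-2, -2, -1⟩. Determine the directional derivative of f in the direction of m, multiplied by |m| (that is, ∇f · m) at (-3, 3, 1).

-438

∂f/∂x = -8*x^3 + 10*x
∂f/∂y = 6*z^3
∂f/∂z = 18*y*z^2
∇f at (-3, 3, 1) = (186, 6, 54)
∇f · m = (186)(-2) + (6)(-2) + (54)(-1) = -438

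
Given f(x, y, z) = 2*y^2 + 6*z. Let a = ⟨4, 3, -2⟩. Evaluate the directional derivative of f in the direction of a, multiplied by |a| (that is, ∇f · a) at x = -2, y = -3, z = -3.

∂f/∂x = 0
∂f/∂y = 4*y
∂f/∂z = 6
∇f at (-2, -3, -3) = (0, -12, 6)
∇f · a = (0)(4) + (-12)(3) + (6)(-2) = -48

-48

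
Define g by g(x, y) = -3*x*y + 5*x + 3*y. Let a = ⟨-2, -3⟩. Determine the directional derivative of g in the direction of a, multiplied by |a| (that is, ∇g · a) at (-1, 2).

-16

∂g/∂x = -3*y + 5
∂g/∂y = -3*x + 3
∇g at (-1, 2) = (-1, 6)
∇g · a = (-1)(-2) + (6)(-3) = -16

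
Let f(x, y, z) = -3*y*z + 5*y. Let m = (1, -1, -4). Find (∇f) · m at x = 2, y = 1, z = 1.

10

∂f/∂x = 0
∂f/∂y = -3*z + 5
∂f/∂z = -3*y
∇f at (2, 1, 1) = (0, 2, -3)
∇f · m = (0)(1) + (2)(-1) + (-3)(-4) = 10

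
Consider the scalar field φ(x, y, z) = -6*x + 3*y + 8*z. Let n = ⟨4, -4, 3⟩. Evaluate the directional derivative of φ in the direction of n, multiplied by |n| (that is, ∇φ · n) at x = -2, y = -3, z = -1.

∂φ/∂x = -6
∂φ/∂y = 3
∂φ/∂z = 8
∇φ at (-2, -3, -1) = (-6, 3, 8)
∇φ · n = (-6)(4) + (3)(-4) + (8)(3) = -12

-12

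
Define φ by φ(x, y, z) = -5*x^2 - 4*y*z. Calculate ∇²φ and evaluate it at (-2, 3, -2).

-10

∂²φ/∂x² = -10
∂²φ/∂y² = 0
∂²φ/∂z² = 0
∇²φ = -10
At (-2, 3, -2): -10.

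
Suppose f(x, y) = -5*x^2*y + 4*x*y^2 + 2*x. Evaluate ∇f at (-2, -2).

(-22, 12)

∂f/∂x = -10*x*y + 4*y^2 + 2
∂f/∂y = -5*x^2 + 8*x*y
∇f = (-10*x*y + 4*y^2 + 2, -5*x^2 + 8*x*y)
At (-2, -2): (-22, 12).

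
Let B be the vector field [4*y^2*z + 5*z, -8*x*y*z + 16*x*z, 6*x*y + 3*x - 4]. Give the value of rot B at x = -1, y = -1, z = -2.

(18, 12, -64)

(∇×B)₁ = ∂B₃/∂y − ∂B₂/∂z = 8*x*y - 10*x
(∇×B)₂ = ∂B₁/∂z − ∂B₃/∂x = 4*y^2 - 6*y + 2
(∇×B)₃ = ∂B₂/∂x − ∂B₁/∂y = -16*y*z + 16*z
∇×B = (8*x*y - 10*x, 4*y^2 - 6*y + 2, -16*y*z + 16*z)
At (-1, -1, -2): (18, 12, -64).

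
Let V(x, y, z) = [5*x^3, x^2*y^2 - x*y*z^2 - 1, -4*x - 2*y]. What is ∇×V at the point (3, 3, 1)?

(16, 4, 51)

(∇×V)₁ = ∂V₃/∂y − ∂V₂/∂z = 2*x*y*z - 2
(∇×V)₂ = ∂V₁/∂z − ∂V₃/∂x = 4
(∇×V)₃ = ∂V₂/∂x − ∂V₁/∂y = 2*x*y^2 - y*z^2
∇×V = (2*x*y*z - 2, 4, 2*x*y^2 - y*z^2)
At (3, 3, 1): (16, 4, 51).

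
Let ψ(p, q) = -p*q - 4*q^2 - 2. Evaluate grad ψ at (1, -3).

(3, 23)

∂ψ/∂p = -q
∂ψ/∂q = -p - 8*q
∇ψ = (-q, -p - 8*q)
At (1, -3): (3, 23).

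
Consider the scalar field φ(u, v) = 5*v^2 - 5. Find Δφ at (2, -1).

10

∂²φ/∂u² = 0
∂²φ/∂v² = 10
∇²φ = 10
At (2, -1): 10.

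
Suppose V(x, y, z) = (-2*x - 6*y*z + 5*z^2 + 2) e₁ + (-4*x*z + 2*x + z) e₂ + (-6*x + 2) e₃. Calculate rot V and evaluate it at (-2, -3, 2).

(∇×V)₁ = ∂V₃/∂y − ∂V₂/∂z = 4*x - 1
(∇×V)₂ = ∂V₁/∂z − ∂V₃/∂x = -6*y + 10*z + 6
(∇×V)₃ = ∂V₂/∂x − ∂V₁/∂y = 2*z + 2
∇×V = (4*x - 1, -6*y + 10*z + 6, 2*z + 2)
At (-2, -3, 2): (-9, 44, 6).

(-9, 44, 6)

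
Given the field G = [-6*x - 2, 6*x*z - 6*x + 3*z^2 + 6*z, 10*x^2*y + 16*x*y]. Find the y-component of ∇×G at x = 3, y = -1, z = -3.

76

(∇×G)_2 = ∂G₁/∂z − ∂G₃/∂x
= 0 − (20*x*y + 16*y)
= -20*x*y - 16*y
At (3, -1, -3): 76.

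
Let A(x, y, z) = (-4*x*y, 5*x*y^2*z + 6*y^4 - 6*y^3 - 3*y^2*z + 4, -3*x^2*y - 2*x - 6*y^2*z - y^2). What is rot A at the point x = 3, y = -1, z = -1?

(∇×A)₁ = ∂A₃/∂y − ∂A₂/∂z = -3*x^2 - 5*x*y^2 + 3*y^2 - 12*y*z - 2*y
(∇×A)₂ = ∂A₁/∂z − ∂A₃/∂x = 6*x*y + 2
(∇×A)₃ = ∂A₂/∂x − ∂A₁/∂y = 4*x + 5*y^2*z
∇×A = (-3*x^2 - 5*x*y^2 + 3*y^2 - 12*y*z - 2*y, 6*x*y + 2, 4*x + 5*y^2*z)
At (3, -1, -1): (-49, -16, 7).

(-49, -16, 7)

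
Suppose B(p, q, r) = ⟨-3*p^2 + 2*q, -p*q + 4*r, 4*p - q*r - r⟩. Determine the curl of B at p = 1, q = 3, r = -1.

(-3, -4, -5)

(∇×B)₁ = ∂B₃/∂q − ∂B₂/∂r = -r - 4
(∇×B)₂ = ∂B₁/∂r − ∂B₃/∂p = -4
(∇×B)₃ = ∂B₂/∂p − ∂B₁/∂q = -q - 2
∇×B = (-r - 4, -4, -q - 2)
At (1, 3, -1): (-3, -4, -5).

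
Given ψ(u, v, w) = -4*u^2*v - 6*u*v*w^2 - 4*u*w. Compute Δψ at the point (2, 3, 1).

∂²ψ/∂u² = -8*v
∂²ψ/∂v² = 0
∂²ψ/∂w² = -12*u*v
∇²ψ = -12*u*v - 8*v
At (2, 3, 1): -96.

-96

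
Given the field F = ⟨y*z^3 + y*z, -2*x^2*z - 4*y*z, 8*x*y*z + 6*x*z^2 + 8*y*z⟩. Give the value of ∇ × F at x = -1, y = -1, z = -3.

(∇×F)₁ = ∂F₃/∂y − ∂F₂/∂z = 2*x^2 + 8*x*z + 4*y + 8*z
(∇×F)₂ = ∂F₁/∂z − ∂F₃/∂x = 3*y*z^2 - 8*y*z + y - 6*z^2
(∇×F)₃ = ∂F₂/∂x − ∂F₁/∂y = -4*x*z - z^3 - z
∇×F = (2*x^2 + 8*x*z + 4*y + 8*z, 3*y*z^2 - 8*y*z + y - 6*z^2, -4*x*z - z^3 - z)
At (-1, -1, -3): (-2, -106, 18).

(-2, -106, 18)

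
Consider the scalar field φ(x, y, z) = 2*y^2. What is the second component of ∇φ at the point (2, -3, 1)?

(∇φ)_2 = ∂φ/∂y = 4*y
At (2, -3, 1): -12.

-12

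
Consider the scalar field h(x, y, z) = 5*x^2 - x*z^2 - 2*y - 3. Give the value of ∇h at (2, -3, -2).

(16, -2, 8)

∂h/∂x = 10*x - z^2
∂h/∂y = -2
∂h/∂z = -2*x*z
∇h = (10*x - z^2, -2, -2*x*z)
At (2, -3, -2): (16, -2, 8).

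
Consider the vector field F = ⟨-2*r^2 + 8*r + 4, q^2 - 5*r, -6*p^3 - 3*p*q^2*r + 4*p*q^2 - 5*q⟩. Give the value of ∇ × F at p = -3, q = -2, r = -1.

(84, 146, 0)

(∇×F)₁ = ∂F₃/∂q − ∂F₂/∂r = -6*p*q*r + 8*p*q
(∇×F)₂ = ∂F₁/∂r − ∂F₃/∂p = 18*p^2 + 3*q^2*r - 4*q^2 - 4*r + 8
(∇×F)₃ = ∂F₂/∂p − ∂F₁/∂q = 0
∇×F = (-6*p*q*r + 8*p*q, 18*p^2 + 3*q^2*r - 4*q^2 - 4*r + 8, 0)
At (-3, -2, -1): (84, 146, 0).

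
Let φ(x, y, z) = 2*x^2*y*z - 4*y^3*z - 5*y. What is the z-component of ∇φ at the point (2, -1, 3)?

(∇φ)_3 = ∂φ/∂z = 2*x^2*y - 4*y^3
At (2, -1, 3): -4.

-4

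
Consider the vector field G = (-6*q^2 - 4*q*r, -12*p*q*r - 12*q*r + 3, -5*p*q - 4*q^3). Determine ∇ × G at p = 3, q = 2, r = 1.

(33, 2, 4)

(∇×G)₁ = ∂G₃/∂q − ∂G₂/∂r = 12*p*q - 5*p - 12*q^2 + 12*q
(∇×G)₂ = ∂G₁/∂r − ∂G₃/∂p = q
(∇×G)₃ = ∂G₂/∂p − ∂G₁/∂q = -12*q*r + 12*q + 4*r
∇×G = (12*p*q - 5*p - 12*q^2 + 12*q, q, -12*q*r + 12*q + 4*r)
At (3, 2, 1): (33, 2, 4).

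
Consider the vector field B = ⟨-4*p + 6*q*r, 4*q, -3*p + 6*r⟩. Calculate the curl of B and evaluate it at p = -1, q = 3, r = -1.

(∇×B)₁ = ∂B₃/∂q − ∂B₂/∂r = 0
(∇×B)₂ = ∂B₁/∂r − ∂B₃/∂p = 6*q + 3
(∇×B)₃ = ∂B₂/∂p − ∂B₁/∂q = -6*r
∇×B = (0, 6*q + 3, -6*r)
At (-1, 3, -1): (0, 21, 6).

(0, 21, 6)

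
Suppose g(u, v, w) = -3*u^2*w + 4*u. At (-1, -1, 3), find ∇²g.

∂²g/∂u² = -6*w
∂²g/∂v² = 0
∂²g/∂w² = 0
∇²g = -6*w
At (-1, -1, 3): -18.

-18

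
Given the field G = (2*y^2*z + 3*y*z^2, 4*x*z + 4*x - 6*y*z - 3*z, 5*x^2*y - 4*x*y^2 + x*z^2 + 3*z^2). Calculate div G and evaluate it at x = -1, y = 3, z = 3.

∂G₁/∂x = 0
∂G₂/∂y = -6*z
∂G₃/∂z = 2*x*z + 6*z
∇·G = 2*x*z
At (-1, 3, 3): -6.

-6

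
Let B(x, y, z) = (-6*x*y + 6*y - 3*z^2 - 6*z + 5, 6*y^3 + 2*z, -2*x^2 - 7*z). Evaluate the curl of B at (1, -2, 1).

(-2, -8, 0)

(∇×B)₁ = ∂B₃/∂y − ∂B₂/∂z = -2
(∇×B)₂ = ∂B₁/∂z − ∂B₃/∂x = 4*x - 6*z - 6
(∇×B)₃ = ∂B₂/∂x − ∂B₁/∂y = 6*x - 6
∇×B = (-2, 4*x - 6*z - 6, 6*x - 6)
At (1, -2, 1): (-2, -8, 0).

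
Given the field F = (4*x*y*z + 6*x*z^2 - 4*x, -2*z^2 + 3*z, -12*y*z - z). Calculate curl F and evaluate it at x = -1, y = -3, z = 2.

(∇×F)₁ = ∂F₃/∂y − ∂F₂/∂z = -8*z - 3
(∇×F)₂ = ∂F₁/∂z − ∂F₃/∂x = 4*x*y + 12*x*z
(∇×F)₃ = ∂F₂/∂x − ∂F₁/∂y = -4*x*z
∇×F = (-8*z - 3, 4*x*y + 12*x*z, -4*x*z)
At (-1, -3, 2): (-19, -12, 8).

(-19, -12, 8)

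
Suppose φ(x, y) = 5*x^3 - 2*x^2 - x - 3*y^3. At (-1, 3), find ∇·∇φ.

-88

∂²φ/∂x² = 2*(15*x - 2)
∂²φ/∂y² = -18*y
∇²φ = 30*x - 18*y - 4
At (-1, 3): -88.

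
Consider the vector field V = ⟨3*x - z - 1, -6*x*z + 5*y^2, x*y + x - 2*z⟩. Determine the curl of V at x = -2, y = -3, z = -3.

(-14, 1, 18)

(∇×V)₁ = ∂V₃/∂y − ∂V₂/∂z = 7*x
(∇×V)₂ = ∂V₁/∂z − ∂V₃/∂x = -y - 2
(∇×V)₃ = ∂V₂/∂x − ∂V₁/∂y = -6*z
∇×V = (7*x, -y - 2, -6*z)
At (-2, -3, -3): (-14, 1, 18).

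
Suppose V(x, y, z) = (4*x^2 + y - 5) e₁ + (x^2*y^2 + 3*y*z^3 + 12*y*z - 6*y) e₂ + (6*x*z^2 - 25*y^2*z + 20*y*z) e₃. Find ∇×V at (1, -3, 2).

(484, -24, 17)

(∇×V)₁ = ∂V₃/∂y − ∂V₂/∂z = -9*y*z^2 - 50*y*z - 12*y + 20*z
(∇×V)₂ = ∂V₁/∂z − ∂V₃/∂x = -6*z^2
(∇×V)₃ = ∂V₂/∂x − ∂V₁/∂y = 2*x*y^2 - 1
∇×V = (-9*y*z^2 - 50*y*z - 12*y + 20*z, -6*z^2, 2*x*y^2 - 1)
At (1, -3, 2): (484, -24, 17).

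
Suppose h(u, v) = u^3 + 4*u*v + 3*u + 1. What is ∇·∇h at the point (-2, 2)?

-12

∂²h/∂u² = 6*u
∂²h/∂v² = 0
∇²h = 6*u
At (-2, 2): -12.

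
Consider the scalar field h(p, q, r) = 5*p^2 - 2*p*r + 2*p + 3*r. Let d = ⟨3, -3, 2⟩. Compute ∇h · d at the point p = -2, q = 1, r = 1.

-46

∂h/∂p = 10*p - 2*r + 2
∂h/∂q = 0
∂h/∂r = -2*p + 3
∇h at (-2, 1, 1) = (-20, 0, 7)
∇h · d = (-20)(3) + (0)(-3) + (7)(2) = -46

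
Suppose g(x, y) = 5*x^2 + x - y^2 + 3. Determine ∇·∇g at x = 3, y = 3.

∂²g/∂x² = 10
∂²g/∂y² = -2
∇²g = 8
At (3, 3): 8.

8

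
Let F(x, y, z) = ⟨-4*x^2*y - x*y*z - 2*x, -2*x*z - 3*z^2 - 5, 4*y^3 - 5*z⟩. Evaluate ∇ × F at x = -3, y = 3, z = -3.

(∇×F)₁ = ∂F₃/∂y − ∂F₂/∂z = 2*x + 12*y^2 + 6*z
(∇×F)₂ = ∂F₁/∂z − ∂F₃/∂x = -x*y
(∇×F)₃ = ∂F₂/∂x − ∂F₁/∂y = 4*x^2 + x*z - 2*z
∇×F = (2*x + 12*y^2 + 6*z, -x*y, 4*x^2 + x*z - 2*z)
At (-3, 3, -3): (84, 9, 51).

(84, 9, 51)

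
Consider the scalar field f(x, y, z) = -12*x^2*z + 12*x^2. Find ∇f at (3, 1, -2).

(216, 0, -108)

∂f/∂x = -24*x*z + 24*x
∂f/∂y = 0
∂f/∂z = -12*x^2
∇f = (-24*x*z + 24*x, 0, -12*x^2)
At (3, 1, -2): (216, 0, -108).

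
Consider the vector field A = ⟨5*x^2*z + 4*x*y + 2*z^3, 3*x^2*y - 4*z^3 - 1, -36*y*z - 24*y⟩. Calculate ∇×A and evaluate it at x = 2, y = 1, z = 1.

(∇×A)₁ = ∂A₃/∂y − ∂A₂/∂z = 12*z^2 - 36*z - 24
(∇×A)₂ = ∂A₁/∂z − ∂A₃/∂x = 5*x^2 + 6*z^2
(∇×A)₃ = ∂A₂/∂x − ∂A₁/∂y = 6*x*y - 4*x
∇×A = (12*z^2 - 36*z - 24, 5*x^2 + 6*z^2, 6*x*y - 4*x)
At (2, 1, 1): (-48, 26, 4).

(-48, 26, 4)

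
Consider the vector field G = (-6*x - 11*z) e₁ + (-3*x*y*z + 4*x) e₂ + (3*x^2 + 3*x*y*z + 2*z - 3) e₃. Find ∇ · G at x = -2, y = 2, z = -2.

-28

∂G₁/∂x = -6
∂G₂/∂y = -3*x*z
∂G₃/∂z = 3*x*y + 2
∇·G = 3*x*y - 3*x*z - 4
At (-2, 2, -2): -28.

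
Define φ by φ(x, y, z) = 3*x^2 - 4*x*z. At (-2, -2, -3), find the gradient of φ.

(0, 0, 8)

∂φ/∂x = 6*x - 4*z
∂φ/∂y = 0
∂φ/∂z = -4*x
∇φ = (6*x - 4*z, 0, -4*x)
At (-2, -2, -3): (0, 0, 8).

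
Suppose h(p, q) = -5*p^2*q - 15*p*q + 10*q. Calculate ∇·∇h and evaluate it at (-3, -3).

30

∂²h/∂p² = -10*q
∂²h/∂q² = 0
∇²h = -10*q
At (-3, -3): 30.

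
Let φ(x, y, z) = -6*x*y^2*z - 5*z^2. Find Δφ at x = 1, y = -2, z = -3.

∂²φ/∂x² = 0
∂²φ/∂y² = -12*x*z
∂²φ/∂z² = -10
∇²φ = -12*x*z - 10
At (1, -2, -3): 26.

26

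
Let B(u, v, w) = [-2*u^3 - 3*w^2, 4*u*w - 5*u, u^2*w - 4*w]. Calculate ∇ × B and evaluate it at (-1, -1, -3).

(∇×B)₁ = ∂B₃/∂v − ∂B₂/∂w = -4*u
(∇×B)₂ = ∂B₁/∂w − ∂B₃/∂u = -2*u*w - 6*w
(∇×B)₃ = ∂B₂/∂u − ∂B₁/∂v = 4*w - 5
∇×B = (-4*u, -2*u*w - 6*w, 4*w - 5)
At (-1, -1, -3): (4, 12, -17).

(4, 12, -17)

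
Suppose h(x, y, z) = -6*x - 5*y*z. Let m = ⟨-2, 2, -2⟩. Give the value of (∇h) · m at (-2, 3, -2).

62

∂h/∂x = -6
∂h/∂y = -5*z
∂h/∂z = -5*y
∇h at (-2, 3, -2) = (-6, 10, -15)
∇h · m = (-6)(-2) + (10)(2) + (-15)(-2) = 62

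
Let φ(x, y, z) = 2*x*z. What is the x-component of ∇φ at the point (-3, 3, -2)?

-4

(∇φ)_1 = ∂φ/∂x = 2*z
At (-3, 3, -2): -4.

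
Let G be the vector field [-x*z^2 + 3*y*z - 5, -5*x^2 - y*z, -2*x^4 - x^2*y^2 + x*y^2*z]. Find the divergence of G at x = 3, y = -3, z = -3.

21

∂G₁/∂x = -z^2
∂G₂/∂y = -z
∂G₃/∂z = x*y^2
∇·G = x*y^2 - z^2 - z
At (3, -3, -3): 21.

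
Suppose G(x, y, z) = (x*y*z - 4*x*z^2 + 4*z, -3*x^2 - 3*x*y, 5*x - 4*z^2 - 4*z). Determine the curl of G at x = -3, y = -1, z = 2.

(∇×G)₁ = ∂G₃/∂y − ∂G₂/∂z = 0
(∇×G)₂ = ∂G₁/∂z − ∂G₃/∂x = x*y - 8*x*z - 1
(∇×G)₃ = ∂G₂/∂x − ∂G₁/∂y = -x*z - 6*x - 3*y
∇×G = (0, x*y - 8*x*z - 1, -x*z - 6*x - 3*y)
At (-3, -1, 2): (0, 50, 27).

(0, 50, 27)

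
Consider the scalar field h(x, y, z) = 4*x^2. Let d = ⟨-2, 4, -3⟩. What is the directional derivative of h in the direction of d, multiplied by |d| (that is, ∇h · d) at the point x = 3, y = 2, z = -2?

∂h/∂x = 8*x
∂h/∂y = 0
∂h/∂z = 0
∇h at (3, 2, -2) = (24, 0, 0)
∇h · d = (24)(-2) + (0)(4) + (0)(-3) = -48

-48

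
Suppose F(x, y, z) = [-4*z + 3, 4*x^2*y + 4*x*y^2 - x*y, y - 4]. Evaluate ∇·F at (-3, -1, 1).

63

∂F₁/∂x = 0
∂F₂/∂y = 4*x^2 + 8*x*y - x
∂F₃/∂z = 0
∇·F = 4*x^2 + 8*x*y - x
At (-3, -1, 1): 63.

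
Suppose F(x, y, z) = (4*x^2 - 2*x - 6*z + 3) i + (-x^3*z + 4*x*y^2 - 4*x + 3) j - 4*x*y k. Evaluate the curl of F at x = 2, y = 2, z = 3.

(0, 2, -24)

(∇×F)₁ = ∂F₃/∂y − ∂F₂/∂z = x^3 - 4*x
(∇×F)₂ = ∂F₁/∂z − ∂F₃/∂x = 4*y - 6
(∇×F)₃ = ∂F₂/∂x − ∂F₁/∂y = -3*x^2*z + 4*y^2 - 4
∇×F = (x^3 - 4*x, 4*y - 6, -3*x^2*z + 4*y^2 - 4)
At (2, 2, 3): (0, 2, -24).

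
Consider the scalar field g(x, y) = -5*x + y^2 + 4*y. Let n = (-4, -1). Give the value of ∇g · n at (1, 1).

∂g/∂x = -5
∂g/∂y = 2*y + 4
∇g at (1, 1) = (-5, 6)
∇g · n = (-5)(-4) + (6)(-1) = 14

14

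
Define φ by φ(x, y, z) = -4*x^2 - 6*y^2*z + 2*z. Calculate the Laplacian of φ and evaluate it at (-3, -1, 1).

-20

∂²φ/∂x² = -8
∂²φ/∂y² = -12*z
∂²φ/∂z² = 0
∇²φ = -12*z - 8
At (-3, -1, 1): -20.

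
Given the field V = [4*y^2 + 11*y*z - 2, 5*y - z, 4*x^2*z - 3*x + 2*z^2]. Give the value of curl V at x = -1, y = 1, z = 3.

(1, 38, -41)

(∇×V)₁ = ∂V₃/∂y − ∂V₂/∂z = 1
(∇×V)₂ = ∂V₁/∂z − ∂V₃/∂x = -8*x*z + 11*y + 3
(∇×V)₃ = ∂V₂/∂x − ∂V₁/∂y = -8*y - 11*z
∇×V = (1, -8*x*z + 11*y + 3, -8*y - 11*z)
At (-1, 1, 3): (1, 38, -41).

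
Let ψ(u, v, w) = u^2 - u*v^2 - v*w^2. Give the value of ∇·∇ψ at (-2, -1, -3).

8

∂²ψ/∂u² = 2
∂²ψ/∂v² = -2*u
∂²ψ/∂w² = -2*v
∇²ψ = -2*u - 2*v + 2
At (-2, -1, -3): 8.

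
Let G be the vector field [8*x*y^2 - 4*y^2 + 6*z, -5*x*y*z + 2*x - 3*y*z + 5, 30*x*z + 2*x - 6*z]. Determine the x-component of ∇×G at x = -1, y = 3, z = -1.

-6

(∇×G)_1 = ∂G₃/∂y − ∂G₂/∂z
= 0 − (-5*x*y - 3*y)
= 5*x*y + 3*y
At (-1, 3, -1): -6.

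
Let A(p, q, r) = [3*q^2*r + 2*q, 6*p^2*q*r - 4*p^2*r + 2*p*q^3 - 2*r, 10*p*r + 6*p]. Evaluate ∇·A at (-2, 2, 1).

-44

∂A₁/∂p = 0
∂A₂/∂q = 6*p^2*r + 6*p*q^2
∂A₃/∂r = 10*p
∇·A = 6*p^2*r + 6*p*q^2 + 10*p
At (-2, 2, 1): -44.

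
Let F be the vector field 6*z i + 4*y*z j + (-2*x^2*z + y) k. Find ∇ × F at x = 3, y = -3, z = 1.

(13, 18, 0)

(∇×F)₁ = ∂F₃/∂y − ∂F₂/∂z = -4*y + 1
(∇×F)₂ = ∂F₁/∂z − ∂F₃/∂x = 4*x*z + 6
(∇×F)₃ = ∂F₂/∂x − ∂F₁/∂y = 0
∇×F = (-4*y + 1, 4*x*z + 6, 0)
At (3, -3, 1): (13, 18, 0).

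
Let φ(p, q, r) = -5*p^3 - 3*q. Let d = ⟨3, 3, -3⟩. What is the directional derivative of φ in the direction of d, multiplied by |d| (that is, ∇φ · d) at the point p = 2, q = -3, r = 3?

-189

∂φ/∂p = -15*p^2
∂φ/∂q = -3
∂φ/∂r = 0
∇φ at (2, -3, 3) = (-60, -3, 0)
∇φ · d = (-60)(3) + (-3)(3) + (0)(-3) = -189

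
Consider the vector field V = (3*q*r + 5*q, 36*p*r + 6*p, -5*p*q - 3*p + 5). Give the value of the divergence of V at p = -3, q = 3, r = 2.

∂V₁/∂p = 0
∂V₂/∂q = 0
∂V₃/∂r = 0
∇·V = 0
At (-3, 3, 2): 0.

0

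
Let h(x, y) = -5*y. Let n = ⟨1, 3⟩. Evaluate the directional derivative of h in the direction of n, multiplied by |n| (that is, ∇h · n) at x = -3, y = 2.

∂h/∂x = 0
∂h/∂y = -5
∇h at (-3, 2) = (0, -5)
∇h · n = (0)(1) + (-5)(3) = -15

-15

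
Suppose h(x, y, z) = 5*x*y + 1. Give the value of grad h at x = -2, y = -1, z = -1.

∂h/∂x = 5*y
∂h/∂y = 5*x
∂h/∂z = 0
∇h = (5*y, 5*x, 0)
At (-2, -1, -1): (-5, -10, 0).

(-5, -10, 0)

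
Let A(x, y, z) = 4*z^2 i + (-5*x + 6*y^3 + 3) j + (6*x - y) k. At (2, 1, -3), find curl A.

(∇×A)₁ = ∂A₃/∂y − ∂A₂/∂z = -1
(∇×A)₂ = ∂A₁/∂z − ∂A₃/∂x = 8*z - 6
(∇×A)₃ = ∂A₂/∂x − ∂A₁/∂y = -5
∇×A = (-1, 8*z - 6, -5)
At (2, 1, -3): (-1, -30, -5).

(-1, -30, -5)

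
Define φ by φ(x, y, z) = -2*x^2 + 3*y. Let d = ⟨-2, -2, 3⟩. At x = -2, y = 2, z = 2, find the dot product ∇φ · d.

-22

∂φ/∂x = -4*x
∂φ/∂y = 3
∂φ/∂z = 0
∇φ at (-2, 2, 2) = (8, 3, 0)
∇φ · d = (8)(-2) + (3)(-2) + (0)(3) = -22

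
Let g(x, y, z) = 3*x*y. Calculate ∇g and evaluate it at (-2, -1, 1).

(-3, -6, 0)

∂g/∂x = 3*y
∂g/∂y = 3*x
∂g/∂z = 0
∇g = (3*y, 3*x, 0)
At (-2, -1, 1): (-3, -6, 0).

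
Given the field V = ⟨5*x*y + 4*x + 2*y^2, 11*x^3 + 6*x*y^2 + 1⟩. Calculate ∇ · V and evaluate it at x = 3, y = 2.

∂V₁/∂x = 5*y + 4
∂V₂/∂y = 12*x*y
∇·V = 12*x*y + 5*y + 4
At (3, 2): 86.

86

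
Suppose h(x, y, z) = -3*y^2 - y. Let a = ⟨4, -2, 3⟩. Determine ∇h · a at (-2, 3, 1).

38

∂h/∂x = 0
∂h/∂y = -6*y - 1
∂h/∂z = 0
∇h at (-2, 3, 1) = (0, -19, 0)
∇h · a = (0)(4) + (-19)(-2) + (0)(3) = 38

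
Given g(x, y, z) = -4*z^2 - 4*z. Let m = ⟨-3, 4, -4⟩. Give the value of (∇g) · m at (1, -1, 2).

∂g/∂x = 0
∂g/∂y = 0
∂g/∂z = -8*z - 4
∇g at (1, -1, 2) = (0, 0, -20)
∇g · m = (0)(-3) + (0)(4) + (-20)(-4) = 80

80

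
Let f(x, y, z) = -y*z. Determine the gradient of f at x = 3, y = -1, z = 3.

(0, -3, 1)

∂f/∂x = 0
∂f/∂y = -z
∂f/∂z = -y
∇f = (0, -z, -y)
At (3, -1, 3): (0, -3, 1).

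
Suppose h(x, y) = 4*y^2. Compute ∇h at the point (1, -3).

∂h/∂x = 0
∂h/∂y = 8*y
∇h = (0, 8*y)
At (1, -3): (0, -24).

(0, -24)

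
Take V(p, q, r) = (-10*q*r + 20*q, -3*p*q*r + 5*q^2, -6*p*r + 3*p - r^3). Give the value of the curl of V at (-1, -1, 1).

(3, 13, -7)

(∇×V)₁ = ∂V₃/∂q − ∂V₂/∂r = 3*p*q
(∇×V)₂ = ∂V₁/∂r − ∂V₃/∂p = -10*q + 6*r - 3
(∇×V)₃ = ∂V₂/∂p − ∂V₁/∂q = -3*q*r + 10*r - 20
∇×V = (3*p*q, -10*q + 6*r - 3, -3*q*r + 10*r - 20)
At (-1, -1, 1): (3, 13, -7).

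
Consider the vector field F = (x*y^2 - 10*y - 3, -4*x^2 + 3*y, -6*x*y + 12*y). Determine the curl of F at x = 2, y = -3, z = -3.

(∇×F)₁ = ∂F₃/∂y − ∂F₂/∂z = -6*x + 12
(∇×F)₂ = ∂F₁/∂z − ∂F₃/∂x = 6*y
(∇×F)₃ = ∂F₂/∂x − ∂F₁/∂y = -2*x*y - 8*x + 10
∇×F = (-6*x + 12, 6*y, -2*x*y - 8*x + 10)
At (2, -3, -3): (0, -18, 6).

(0, -18, 6)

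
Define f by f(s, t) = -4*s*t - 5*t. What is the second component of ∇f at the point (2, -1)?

-13

(∇f)_2 = ∂f/∂t = -4*s - 5
At (2, -1): -13.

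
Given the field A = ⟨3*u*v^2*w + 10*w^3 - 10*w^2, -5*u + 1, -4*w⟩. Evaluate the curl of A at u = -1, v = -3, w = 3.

(∇×A)₁ = ∂A₃/∂v − ∂A₂/∂w = 0
(∇×A)₂ = ∂A₁/∂w − ∂A₃/∂u = 3*u*v^2 + 30*w^2 - 20*w
(∇×A)₃ = ∂A₂/∂u − ∂A₁/∂v = -6*u*v*w - 5
∇×A = (0, 3*u*v^2 + 30*w^2 - 20*w, -6*u*v*w - 5)
At (-1, -3, 3): (0, 183, -59).

(0, 183, -59)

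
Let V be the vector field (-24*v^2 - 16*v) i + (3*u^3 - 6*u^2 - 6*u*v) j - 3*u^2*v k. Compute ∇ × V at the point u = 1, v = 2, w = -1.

(∇×V)₁ = ∂V₃/∂v − ∂V₂/∂w = -3*u^2
(∇×V)₂ = ∂V₁/∂w − ∂V₃/∂u = 6*u*v
(∇×V)₃ = ∂V₂/∂u − ∂V₁/∂v = 9*u^2 - 12*u + 42*v + 16
∇×V = (-3*u^2, 6*u*v, 9*u^2 - 12*u + 42*v + 16)
At (1, 2, -1): (-3, 12, 97).

(-3, 12, 97)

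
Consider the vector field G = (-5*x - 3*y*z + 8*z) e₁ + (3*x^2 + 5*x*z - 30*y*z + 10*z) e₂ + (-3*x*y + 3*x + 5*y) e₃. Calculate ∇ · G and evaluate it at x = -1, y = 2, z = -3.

85

∂G₁/∂x = -5
∂G₂/∂y = -30*z
∂G₃/∂z = 0
∇·G = -30*z - 5
At (-1, 2, -3): 85.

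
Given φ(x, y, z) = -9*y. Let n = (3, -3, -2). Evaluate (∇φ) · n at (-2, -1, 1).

27

∂φ/∂x = 0
∂φ/∂y = -9
∂φ/∂z = 0
∇φ at (-2, -1, 1) = (0, -9, 0)
∇φ · n = (0)(3) + (-9)(-3) + (0)(-2) = 27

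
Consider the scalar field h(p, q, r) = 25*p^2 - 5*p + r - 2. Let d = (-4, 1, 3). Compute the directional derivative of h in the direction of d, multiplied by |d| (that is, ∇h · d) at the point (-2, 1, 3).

∂h/∂p = 50*p - 5
∂h/∂q = 0
∂h/∂r = 1
∇h at (-2, 1, 3) = (-105, 0, 1)
∇h · d = (-105)(-4) + (0)(1) + (1)(3) = 423

423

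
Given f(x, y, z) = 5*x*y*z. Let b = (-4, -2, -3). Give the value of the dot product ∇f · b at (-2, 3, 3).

-30

∂f/∂x = 5*y*z
∂f/∂y = 5*x*z
∂f/∂z = 5*x*y
∇f at (-2, 3, 3) = (45, -30, -30)
∇f · b = (45)(-4) + (-30)(-2) + (-30)(-3) = -30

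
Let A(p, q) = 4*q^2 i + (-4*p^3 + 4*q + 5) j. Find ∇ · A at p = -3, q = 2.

4

∂A₁/∂p = 0
∂A₂/∂q = 4
∇·A = 4
At (-3, 2): 4.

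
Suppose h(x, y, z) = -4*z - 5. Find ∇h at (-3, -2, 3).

∂h/∂x = 0
∂h/∂y = 0
∂h/∂z = -4
∇h = (0, 0, -4)
At (-3, -2, 3): (0, 0, -4).

(0, 0, -4)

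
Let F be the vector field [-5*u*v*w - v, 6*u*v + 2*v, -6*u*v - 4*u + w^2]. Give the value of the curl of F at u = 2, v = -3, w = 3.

(-12, 16, 13)

(∇×F)₁ = ∂F₃/∂v − ∂F₂/∂w = -6*u
(∇×F)₂ = ∂F₁/∂w − ∂F₃/∂u = -5*u*v + 6*v + 4
(∇×F)₃ = ∂F₂/∂u − ∂F₁/∂v = 5*u*w + 6*v + 1
∇×F = (-6*u, -5*u*v + 6*v + 4, 5*u*w + 6*v + 1)
At (2, -3, 3): (-12, 16, 13).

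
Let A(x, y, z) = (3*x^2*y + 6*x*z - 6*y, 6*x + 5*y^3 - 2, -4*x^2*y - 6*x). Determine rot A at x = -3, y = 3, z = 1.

(-36, -84, -15)

(∇×A)₁ = ∂A₃/∂y − ∂A₂/∂z = -4*x^2
(∇×A)₂ = ∂A₁/∂z − ∂A₃/∂x = 8*x*y + 6*x + 6
(∇×A)₃ = ∂A₂/∂x − ∂A₁/∂y = -3*x^2 + 12
∇×A = (-4*x^2, 8*x*y + 6*x + 6, -3*x^2 + 12)
At (-3, 3, 1): (-36, -84, -15).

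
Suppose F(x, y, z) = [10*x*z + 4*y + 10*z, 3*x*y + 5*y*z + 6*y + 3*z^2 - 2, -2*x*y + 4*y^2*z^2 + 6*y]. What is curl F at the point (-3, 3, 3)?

(195, -14, 5)

(∇×F)₁ = ∂F₃/∂y − ∂F₂/∂z = -2*x + 8*y*z^2 - 5*y - 6*z + 6
(∇×F)₂ = ∂F₁/∂z − ∂F₃/∂x = 10*x + 2*y + 10
(∇×F)₃ = ∂F₂/∂x − ∂F₁/∂y = 3*y - 4
∇×F = (-2*x + 8*y*z^2 - 5*y - 6*z + 6, 10*x + 2*y + 10, 3*y - 4)
At (-3, 3, 3): (195, -14, 5).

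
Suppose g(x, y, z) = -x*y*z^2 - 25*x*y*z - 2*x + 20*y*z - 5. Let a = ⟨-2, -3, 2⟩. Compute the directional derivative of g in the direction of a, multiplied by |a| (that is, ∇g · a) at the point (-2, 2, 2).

88

∂g/∂x = -y*z^2 - 25*y*z - 2
∂g/∂y = -x*z^2 - 25*x*z + 20*z
∂g/∂z = -2*x*y*z - 25*x*y + 20*y
∇g at (-2, 2, 2) = (-110, 148, 156)
∇g · a = (-110)(-2) + (148)(-3) + (156)(2) = 88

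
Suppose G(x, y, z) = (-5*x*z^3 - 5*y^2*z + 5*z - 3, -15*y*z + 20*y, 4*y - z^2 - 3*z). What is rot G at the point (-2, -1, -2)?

(∇×G)₁ = ∂G₃/∂y − ∂G₂/∂z = 15*y + 4
(∇×G)₂ = ∂G₁/∂z − ∂G₃/∂x = -15*x*z^2 - 5*y^2 + 5
(∇×G)₃ = ∂G₂/∂x − ∂G₁/∂y = 10*y*z
∇×G = (15*y + 4, -15*x*z^2 - 5*y^2 + 5, 10*y*z)
At (-2, -1, -2): (-11, 120, 20).

(-11, 120, 20)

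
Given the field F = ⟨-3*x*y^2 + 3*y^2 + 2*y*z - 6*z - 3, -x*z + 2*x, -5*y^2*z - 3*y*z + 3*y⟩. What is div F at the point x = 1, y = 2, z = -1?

∂F₁/∂x = -3*y^2
∂F₂/∂y = 0
∂F₃/∂z = -5*y^2 - 3*y
∇·F = -8*y^2 - 3*y
At (1, 2, -1): -38.

-38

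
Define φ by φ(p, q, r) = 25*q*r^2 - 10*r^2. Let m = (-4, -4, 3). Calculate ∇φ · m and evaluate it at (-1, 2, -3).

∂φ/∂p = 0
∂φ/∂q = 25*r^2
∂φ/∂r = 50*q*r - 20*r
∇φ at (-1, 2, -3) = (0, 225, -240)
∇φ · m = (0)(-4) + (225)(-4) + (-240)(3) = -1620

-1620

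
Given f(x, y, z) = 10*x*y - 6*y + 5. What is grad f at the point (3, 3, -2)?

∂f/∂x = 10*y
∂f/∂y = 10*x - 6
∂f/∂z = 0
∇f = (10*y, 10*x - 6, 0)
At (3, 3, -2): (30, 24, 0).

(30, 24, 0)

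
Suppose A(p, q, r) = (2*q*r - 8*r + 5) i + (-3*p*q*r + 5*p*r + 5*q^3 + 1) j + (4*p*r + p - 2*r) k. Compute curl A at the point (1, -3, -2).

(-14, -7, -24)

(∇×A)₁ = ∂A₃/∂q − ∂A₂/∂r = 3*p*q - 5*p
(∇×A)₂ = ∂A₁/∂r − ∂A₃/∂p = 2*q - 4*r - 9
(∇×A)₃ = ∂A₂/∂p − ∂A₁/∂q = -3*q*r + 3*r
∇×A = (3*p*q - 5*p, 2*q - 4*r - 9, -3*q*r + 3*r)
At (1, -3, -2): (-14, -7, -24).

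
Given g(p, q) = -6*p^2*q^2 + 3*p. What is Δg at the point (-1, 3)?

-120

∂²g/∂p² = -12*q^2
∂²g/∂q² = -12*p^2
∇²g = -12*p^2 - 12*q^2
At (-1, 3): -120.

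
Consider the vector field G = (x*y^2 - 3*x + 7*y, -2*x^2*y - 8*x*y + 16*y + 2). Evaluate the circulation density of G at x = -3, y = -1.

-17

∂G₂/∂x = -4*x*y - 8*y
∂G₁/∂y = 2*x*y + 7
Scalar curl = -6*x*y - 8*y - 7
At (-3, -1): -17.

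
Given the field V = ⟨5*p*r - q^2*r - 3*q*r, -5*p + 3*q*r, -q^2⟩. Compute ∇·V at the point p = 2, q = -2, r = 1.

∂V₁/∂p = 5*r
∂V₂/∂q = 3*r
∂V₃/∂r = 0
∇·V = 8*r
At (2, -2, 1): 8.

8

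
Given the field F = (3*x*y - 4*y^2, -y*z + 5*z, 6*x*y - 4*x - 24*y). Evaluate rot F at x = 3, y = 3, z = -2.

(∇×F)₁ = ∂F₃/∂y − ∂F₂/∂z = 6*x + y - 29
(∇×F)₂ = ∂F₁/∂z − ∂F₃/∂x = -6*y + 4
(∇×F)₃ = ∂F₂/∂x − ∂F₁/∂y = -3*x + 8*y
∇×F = (6*x + y - 29, -6*y + 4, -3*x + 8*y)
At (3, 3, -2): (-8, -14, 15).

(-8, -14, 15)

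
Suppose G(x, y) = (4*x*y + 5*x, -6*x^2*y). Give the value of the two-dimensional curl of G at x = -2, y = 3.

∂G₂/∂x = -12*x*y
∂G₁/∂y = 4*x
Scalar curl = -12*x*y - 4*x
At (-2, 3): 80.

80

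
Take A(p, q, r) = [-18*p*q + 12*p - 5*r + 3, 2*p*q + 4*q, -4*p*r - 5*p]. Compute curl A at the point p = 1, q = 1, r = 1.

(0, 4, 20)

(∇×A)₁ = ∂A₃/∂q − ∂A₂/∂r = 0
(∇×A)₂ = ∂A₁/∂r − ∂A₃/∂p = 4*r
(∇×A)₃ = ∂A₂/∂p − ∂A₁/∂q = 18*p + 2*q
∇×A = (0, 4*r, 18*p + 2*q)
At (1, 1, 1): (0, 4, 20).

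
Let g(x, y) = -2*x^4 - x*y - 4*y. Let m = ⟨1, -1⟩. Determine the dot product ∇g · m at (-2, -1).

67

∂g/∂x = -8*x^3 - y
∂g/∂y = -x - 4
∇g at (-2, -1) = (65, -2)
∇g · m = (65)(1) + (-2)(-1) = 67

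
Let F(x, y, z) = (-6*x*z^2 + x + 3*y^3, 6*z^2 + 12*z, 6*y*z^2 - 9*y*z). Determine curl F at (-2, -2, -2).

(∇×F)₁ = ∂F₃/∂y − ∂F₂/∂z = 6*z^2 - 21*z - 12
(∇×F)₂ = ∂F₁/∂z − ∂F₃/∂x = -12*x*z
(∇×F)₃ = ∂F₂/∂x − ∂F₁/∂y = -9*y^2
∇×F = (6*z^2 - 21*z - 12, -12*x*z, -9*y^2)
At (-2, -2, -2): (54, -48, -36).

(54, -48, -36)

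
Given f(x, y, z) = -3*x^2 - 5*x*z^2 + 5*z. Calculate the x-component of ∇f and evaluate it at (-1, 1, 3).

-39

(∇f)_1 = ∂f/∂x = -6*x - 5*z^2
At (-1, 1, 3): -39.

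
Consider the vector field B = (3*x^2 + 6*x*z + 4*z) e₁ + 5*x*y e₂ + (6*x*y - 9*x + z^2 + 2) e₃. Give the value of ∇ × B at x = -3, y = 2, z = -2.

(-18, -17, 10)

(∇×B)₁ = ∂B₃/∂y − ∂B₂/∂z = 6*x
(∇×B)₂ = ∂B₁/∂z − ∂B₃/∂x = 6*x - 6*y + 13
(∇×B)₃ = ∂B₂/∂x − ∂B₁/∂y = 5*y
∇×B = (6*x, 6*x - 6*y + 13, 5*y)
At (-3, 2, -2): (-18, -17, 10).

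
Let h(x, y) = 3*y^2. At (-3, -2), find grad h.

(0, -12)

∂h/∂x = 0
∂h/∂y = 6*y
∇h = (0, 6*y)
At (-3, -2): (0, -12).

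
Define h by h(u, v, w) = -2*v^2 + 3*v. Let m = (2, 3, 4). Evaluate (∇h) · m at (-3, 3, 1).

∂h/∂u = 0
∂h/∂v = -4*v + 3
∂h/∂w = 0
∇h at (-3, 3, 1) = (0, -9, 0)
∇h · m = (0)(2) + (-9)(3) + (0)(4) = -27

-27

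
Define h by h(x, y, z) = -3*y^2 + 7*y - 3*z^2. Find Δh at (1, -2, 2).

-12

∂²h/∂x² = 0
∂²h/∂y² = -6
∂²h/∂z² = -6
∇²h = -12
At (1, -2, 2): -12.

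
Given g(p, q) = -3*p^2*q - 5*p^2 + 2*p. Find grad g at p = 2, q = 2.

(-42, -12)

∂g/∂p = -6*p*q - 10*p + 2
∂g/∂q = -3*p^2
∇g = (-6*p*q - 10*p + 2, -3*p^2)
At (2, 2): (-42, -12).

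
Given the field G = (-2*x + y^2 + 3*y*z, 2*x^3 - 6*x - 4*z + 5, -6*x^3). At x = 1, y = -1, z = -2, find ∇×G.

(4, 15, 8)

(∇×G)₁ = ∂G₃/∂y − ∂G₂/∂z = 4
(∇×G)₂ = ∂G₁/∂z − ∂G₃/∂x = 18*x^2 + 3*y
(∇×G)₃ = ∂G₂/∂x − ∂G₁/∂y = 6*x^2 - 2*y - 3*z - 6
∇×G = (4, 18*x^2 + 3*y, 6*x^2 - 2*y - 3*z - 6)
At (1, -1, -2): (4, 15, 8).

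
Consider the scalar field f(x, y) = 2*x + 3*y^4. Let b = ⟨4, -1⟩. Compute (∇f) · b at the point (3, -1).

∂f/∂x = 2
∂f/∂y = 12*y^3
∇f at (3, -1) = (2, -12)
∇f · b = (2)(4) + (-12)(-1) = 20

20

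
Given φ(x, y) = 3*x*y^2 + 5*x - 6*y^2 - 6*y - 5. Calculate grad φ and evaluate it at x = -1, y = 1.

(8, -24)

∂φ/∂x = 3*y^2 + 5
∂φ/∂y = 6*x*y - 12*y - 6
∇φ = (3*y^2 + 5, 6*x*y - 12*y - 6)
At (-1, 1): (8, -24).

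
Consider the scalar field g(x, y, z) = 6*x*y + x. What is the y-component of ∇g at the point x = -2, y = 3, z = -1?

(∇g)_2 = ∂g/∂y = 6*x
At (-2, 3, -1): -12.

-12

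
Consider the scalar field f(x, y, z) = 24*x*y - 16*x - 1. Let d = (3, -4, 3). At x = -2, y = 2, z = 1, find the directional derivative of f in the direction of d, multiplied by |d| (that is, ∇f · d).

∂f/∂x = 24*y - 16
∂f/∂y = 24*x
∂f/∂z = 0
∇f at (-2, 2, 1) = (32, -48, 0)
∇f · d = (32)(3) + (-48)(-4) + (0)(3) = 288

288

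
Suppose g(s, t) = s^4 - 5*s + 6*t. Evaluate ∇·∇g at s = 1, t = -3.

∂²g/∂s² = 12*s^2
∂²g/∂t² = 0
∇²g = 12*s^2
At (1, -3): 12.

12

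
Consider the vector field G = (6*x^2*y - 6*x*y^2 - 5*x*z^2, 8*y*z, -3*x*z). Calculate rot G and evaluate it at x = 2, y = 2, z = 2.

(∇×G)₁ = ∂G₃/∂y − ∂G₂/∂z = -8*y
(∇×G)₂ = ∂G₁/∂z − ∂G₃/∂x = -10*x*z + 3*z
(∇×G)₃ = ∂G₂/∂x − ∂G₁/∂y = -6*x^2 + 12*x*y
∇×G = (-8*y, -10*x*z + 3*z, -6*x^2 + 12*x*y)
At (2, 2, 2): (-16, -34, 24).

(-16, -34, 24)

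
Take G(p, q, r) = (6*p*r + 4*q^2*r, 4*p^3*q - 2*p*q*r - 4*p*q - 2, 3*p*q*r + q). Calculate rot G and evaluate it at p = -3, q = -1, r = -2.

(25, -20, -124)

(∇×G)₁ = ∂G₃/∂q − ∂G₂/∂r = 2*p*q + 3*p*r + 1
(∇×G)₂ = ∂G₁/∂r − ∂G₃/∂p = 6*p + 4*q^2 - 3*q*r
(∇×G)₃ = ∂G₂/∂p − ∂G₁/∂q = 12*p^2*q - 10*q*r - 4*q
∇×G = (2*p*q + 3*p*r + 1, 6*p + 4*q^2 - 3*q*r, 12*p^2*q - 10*q*r - 4*q)
At (-3, -1, -2): (25, -20, -124).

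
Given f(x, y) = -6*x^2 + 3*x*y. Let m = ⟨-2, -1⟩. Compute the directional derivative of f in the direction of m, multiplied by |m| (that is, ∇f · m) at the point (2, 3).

24

∂f/∂x = -12*x + 3*y
∂f/∂y = 3*x
∇f at (2, 3) = (-15, 6)
∇f · m = (-15)(-2) + (6)(-1) = 24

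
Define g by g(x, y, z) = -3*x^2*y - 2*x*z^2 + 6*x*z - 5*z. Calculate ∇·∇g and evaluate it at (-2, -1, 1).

∂²g/∂x² = -6*y
∂²g/∂y² = 0
∂²g/∂z² = -4*x
∇²g = -4*x - 6*y
At (-2, -1, 1): 14.

14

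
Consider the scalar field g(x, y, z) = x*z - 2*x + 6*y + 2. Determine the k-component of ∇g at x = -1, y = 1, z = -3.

(∇g)_3 = ∂g/∂z = x
At (-1, 1, -3): -1.

-1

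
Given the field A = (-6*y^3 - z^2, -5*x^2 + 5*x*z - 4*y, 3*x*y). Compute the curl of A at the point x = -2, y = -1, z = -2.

(∇×A)₁ = ∂A₃/∂y − ∂A₂/∂z = -2*x
(∇×A)₂ = ∂A₁/∂z − ∂A₃/∂x = -3*y - 2*z
(∇×A)₃ = ∂A₂/∂x − ∂A₁/∂y = -10*x + 18*y^2 + 5*z
∇×A = (-2*x, -3*y - 2*z, -10*x + 18*y^2 + 5*z)
At (-2, -1, -2): (4, 7, 28).

(4, 7, 28)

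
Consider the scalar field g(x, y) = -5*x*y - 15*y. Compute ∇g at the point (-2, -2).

∂g/∂x = -5*y
∂g/∂y = -5*x - 15
∇g = (-5*y, -5*x - 15)
At (-2, -2): (10, -5).

(10, -5)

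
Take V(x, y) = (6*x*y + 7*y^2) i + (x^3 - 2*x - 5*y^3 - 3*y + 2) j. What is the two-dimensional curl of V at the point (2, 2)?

∂V₂/∂x = 3*x^2 - 2
∂V₁/∂y = 6*x + 14*y
Scalar curl = 3*x^2 - 6*x - 14*y - 2
At (2, 2): -30.

-30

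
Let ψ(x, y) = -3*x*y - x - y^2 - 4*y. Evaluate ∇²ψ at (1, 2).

∂²ψ/∂x² = 0
∂²ψ/∂y² = -2
∇²ψ = -2
At (1, 2): -2.

-2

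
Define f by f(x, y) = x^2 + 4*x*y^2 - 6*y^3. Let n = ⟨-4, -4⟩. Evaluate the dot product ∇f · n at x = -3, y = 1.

∂f/∂x = 2*x + 4*y^2
∂f/∂y = 8*x*y - 18*y^2
∇f at (-3, 1) = (-2, -42)
∇f · n = (-2)(-4) + (-42)(-4) = 176

176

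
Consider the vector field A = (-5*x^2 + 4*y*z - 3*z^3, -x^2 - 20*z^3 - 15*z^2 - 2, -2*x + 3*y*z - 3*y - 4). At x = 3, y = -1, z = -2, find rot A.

(∇×A)₁ = ∂A₃/∂y − ∂A₂/∂z = 60*z^2 + 33*z - 3
(∇×A)₂ = ∂A₁/∂z − ∂A₃/∂x = 4*y - 9*z^2 + 2
(∇×A)₃ = ∂A₂/∂x − ∂A₁/∂y = -2*x - 4*z
∇×A = (60*z^2 + 33*z - 3, 4*y - 9*z^2 + 2, -2*x - 4*z)
At (3, -1, -2): (171, -38, 2).

(171, -38, 2)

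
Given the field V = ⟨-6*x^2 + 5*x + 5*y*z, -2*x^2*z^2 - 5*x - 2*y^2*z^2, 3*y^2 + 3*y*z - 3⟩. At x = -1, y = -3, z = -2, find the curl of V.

(∇×V)₁ = ∂V₃/∂y − ∂V₂/∂z = 4*x^2*z + 4*y^2*z + 6*y + 3*z
(∇×V)₂ = ∂V₁/∂z − ∂V₃/∂x = 5*y
(∇×V)₃ = ∂V₂/∂x − ∂V₁/∂y = -4*x*z^2 - 5*z - 5
∇×V = (4*x^2*z + 4*y^2*z + 6*y + 3*z, 5*y, -4*x*z^2 - 5*z - 5)
At (-1, -3, -2): (-104, -15, 21).

(-104, -15, 21)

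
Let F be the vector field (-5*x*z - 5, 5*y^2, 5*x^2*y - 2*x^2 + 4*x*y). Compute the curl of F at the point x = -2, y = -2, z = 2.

(∇×F)₁ = ∂F₃/∂y − ∂F₂/∂z = 5*x^2 + 4*x
(∇×F)₂ = ∂F₁/∂z − ∂F₃/∂x = -10*x*y - x - 4*y
(∇×F)₃ = ∂F₂/∂x − ∂F₁/∂y = 0
∇×F = (5*x^2 + 4*x, -10*x*y - x - 4*y, 0)
At (-2, -2, 2): (12, -30, 0).

(12, -30, 0)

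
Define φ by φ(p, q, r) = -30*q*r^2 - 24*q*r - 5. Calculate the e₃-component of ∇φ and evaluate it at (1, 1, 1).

(∇φ)_3 = ∂φ/∂r = -60*q*r - 24*q
At (1, 1, 1): -84.

-84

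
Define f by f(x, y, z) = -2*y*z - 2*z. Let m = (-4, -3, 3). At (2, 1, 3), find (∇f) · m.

6

∂f/∂x = 0
∂f/∂y = -2*z
∂f/∂z = -2*y - 2
∇f at (2, 1, 3) = (0, -6, -4)
∇f · m = (0)(-4) + (-6)(-3) + (-4)(3) = 6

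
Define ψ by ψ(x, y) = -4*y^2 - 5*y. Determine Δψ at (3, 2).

∂²ψ/∂x² = 0
∂²ψ/∂y² = -8
∇²ψ = -8
At (3, 2): -8.

-8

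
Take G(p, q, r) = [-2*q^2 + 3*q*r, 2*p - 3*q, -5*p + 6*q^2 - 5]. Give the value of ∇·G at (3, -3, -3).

∂G₁/∂p = 0
∂G₂/∂q = -3
∂G₃/∂r = 0
∇·G = -3
At (3, -3, -3): -3.

-3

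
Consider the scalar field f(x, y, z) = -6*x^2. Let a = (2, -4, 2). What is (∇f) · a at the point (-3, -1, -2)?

∂f/∂x = -12*x
∂f/∂y = 0
∂f/∂z = 0
∇f at (-3, -1, -2) = (36, 0, 0)
∇f · a = (36)(2) + (0)(-4) + (0)(2) = 72

72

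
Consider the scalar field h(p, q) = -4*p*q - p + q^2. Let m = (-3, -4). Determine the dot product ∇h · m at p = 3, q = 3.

∂h/∂p = -4*q - 1
∂h/∂q = -4*p + 2*q
∇h at (3, 3) = (-13, -6)
∇h · m = (-13)(-3) + (-6)(-4) = 63

63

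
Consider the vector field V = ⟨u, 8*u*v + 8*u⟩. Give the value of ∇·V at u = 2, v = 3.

∂V₁/∂u = 1
∂V₂/∂v = 8*u
∇·V = 8*u + 1
At (2, 3): 17.

17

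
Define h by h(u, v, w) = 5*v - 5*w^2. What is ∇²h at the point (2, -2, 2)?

-10

∂²h/∂u² = 0
∂²h/∂v² = 0
∂²h/∂w² = -10
∇²h = -10
At (2, -2, 2): -10.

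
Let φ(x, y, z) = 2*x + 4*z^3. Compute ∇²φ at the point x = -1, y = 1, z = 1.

∂²φ/∂x² = 0
∂²φ/∂y² = 0
∂²φ/∂z² = 24*z
∇²φ = 24*z
At (-1, 1, 1): 24.

24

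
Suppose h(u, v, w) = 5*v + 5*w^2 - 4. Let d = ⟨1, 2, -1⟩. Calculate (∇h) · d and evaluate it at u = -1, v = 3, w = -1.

∂h/∂u = 0
∂h/∂v = 5
∂h/∂w = 10*w
∇h at (-1, 3, -1) = (0, 5, -10)
∇h · d = (0)(1) + (5)(2) + (-10)(-1) = 20

20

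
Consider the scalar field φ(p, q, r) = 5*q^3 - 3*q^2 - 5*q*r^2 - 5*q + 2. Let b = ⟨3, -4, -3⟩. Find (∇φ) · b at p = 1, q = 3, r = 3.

2

∂φ/∂p = 0
∂φ/∂q = 15*q^2 - 6*q - 5*r^2 - 5
∂φ/∂r = -10*q*r
∇φ at (1, 3, 3) = (0, 67, -90)
∇φ · b = (0)(3) + (67)(-4) + (-90)(-3) = 2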